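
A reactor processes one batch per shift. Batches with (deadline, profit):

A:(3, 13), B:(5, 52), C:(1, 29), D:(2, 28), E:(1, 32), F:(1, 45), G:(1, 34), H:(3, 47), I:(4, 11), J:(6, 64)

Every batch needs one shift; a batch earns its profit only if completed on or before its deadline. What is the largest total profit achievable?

By profit: J(d6,64), B(d5,52), H(d3,47), F(d1,45), G(d1,34), E(d1,32), C(d1,29), D(d2,28), A(d3,13), I(d4,11)
J→slot 6; B→slot 5; H→slot 3; F→slot 1; G skipped; E skipped; C skipped; D→slot 2; A skipped; I→slot 4.
Profit = 45 + 28 + 47 + 11 + 52 + 64 = 247

247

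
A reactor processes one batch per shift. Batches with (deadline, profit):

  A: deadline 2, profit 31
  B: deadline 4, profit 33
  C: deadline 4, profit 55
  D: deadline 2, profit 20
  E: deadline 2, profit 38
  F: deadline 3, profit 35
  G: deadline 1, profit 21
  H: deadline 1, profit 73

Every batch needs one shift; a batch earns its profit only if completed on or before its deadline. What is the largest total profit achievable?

201

Sort by profit descending; place each in the latest free slot ≤ its deadline.
By profit: H(d1,73), C(d4,55), E(d2,38), F(d3,35), B(d4,33), A(d2,31), G(d1,21), D(d2,20)
H→slot 1; C→slot 4; E→slot 2; F→slot 3; B skipped; A skipped; G skipped; D skipped.
Profit = 73 + 38 + 35 + 55 = 201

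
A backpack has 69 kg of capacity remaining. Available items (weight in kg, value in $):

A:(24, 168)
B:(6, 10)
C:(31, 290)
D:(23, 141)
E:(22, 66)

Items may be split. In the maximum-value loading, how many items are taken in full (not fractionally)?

Greedy by value/weight ratio, highest first.
Order: C (290/31=9.35) > A (168/24=7.00) > D (141/23=6.13) > E (66/22=3.00) > B (10/6=1.67)
Fill: take C (31 @ 290) → take A (24 @ 168) → take 14/23 of D → 85.83; 69/69 used.
2 item(s) taken whole; one partial (take 14/23 of D).

2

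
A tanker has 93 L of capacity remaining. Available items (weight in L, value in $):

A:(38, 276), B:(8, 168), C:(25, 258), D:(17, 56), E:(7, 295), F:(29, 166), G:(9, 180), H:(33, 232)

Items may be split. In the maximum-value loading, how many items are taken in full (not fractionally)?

Sort by value per unit weight and fill in that order.
Order: E (295/7=42.14) > B (168/8=21.00) > G (180/9=20.00) > C (258/25=10.32) > A (276/38=7.26) > H (232/33=7.03) > F (166/29=5.72) > D (56/17=3.29)
Fill: take E (7 @ 295) → take B (8 @ 168) → take G (9 @ 180) → take C (25 @ 258) → take A (38 @ 276) → take 6/33 of H → 42.18; 93/93 used.
5 item(s) taken whole; one partial (take 6/33 of H).

5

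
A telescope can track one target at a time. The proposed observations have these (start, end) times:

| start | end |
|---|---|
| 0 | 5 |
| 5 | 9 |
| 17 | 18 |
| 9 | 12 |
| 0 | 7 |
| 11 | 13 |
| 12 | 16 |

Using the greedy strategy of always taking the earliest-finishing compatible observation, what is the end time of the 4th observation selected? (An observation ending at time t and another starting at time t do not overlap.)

Sort by end time and greedily take each interval whose start is ≥ the last chosen end.
By end time: (0,5), (0,7), (5,9), (9,12), (11,13), (12,16), (17,18).
Pick (0,5); next start ≥ 5 → (5,9); next start ≥ 9 → (9,12); next start ≥ 12 → (12,16); next start ≥ 16 → (17,18).
Selected: (0,5) (5,9) (9,12) (12,16) (17,18)

16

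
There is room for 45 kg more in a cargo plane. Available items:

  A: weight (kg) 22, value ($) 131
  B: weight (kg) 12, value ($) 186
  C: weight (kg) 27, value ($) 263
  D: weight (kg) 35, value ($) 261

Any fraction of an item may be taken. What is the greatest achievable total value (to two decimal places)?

493.74

Sort by value per unit weight and fill in that order.
Order: B (186/12=15.50) > C (263/27=9.74) > D (261/35=7.46) > A (131/22=5.95)
Fill: take B (12 @ 186) → take C (27 @ 263) → take 6/35 of D → 44.74; 45/45 used.
Total value = 493.74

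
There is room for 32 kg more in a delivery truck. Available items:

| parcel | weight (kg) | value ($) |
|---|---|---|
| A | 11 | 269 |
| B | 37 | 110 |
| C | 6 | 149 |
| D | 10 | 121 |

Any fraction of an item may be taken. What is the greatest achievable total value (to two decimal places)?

Greedy by value/weight ratio, highest first.
Ratios (sorted): C 24.83, A 24.45, D 12.10, B 2.97
take C (6 @ 149); take A (11 @ 269); take D (10 @ 121); take 5/37 of B → 14.86. Capacity used 32/32.
Total value = 553.86

553.86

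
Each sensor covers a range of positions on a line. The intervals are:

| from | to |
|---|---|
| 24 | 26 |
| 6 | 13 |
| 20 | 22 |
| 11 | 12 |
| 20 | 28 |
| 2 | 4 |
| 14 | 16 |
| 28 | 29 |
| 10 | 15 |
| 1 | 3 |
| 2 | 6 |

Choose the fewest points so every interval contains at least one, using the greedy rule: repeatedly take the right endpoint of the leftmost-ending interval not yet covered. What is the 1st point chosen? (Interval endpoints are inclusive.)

Process intervals by earliest right end; each time one isn't hit yet, stab at its right endpoint.
By right end: [1,3]  [2,4]  [2,6]  [11,12]  [6,13]  [10,15]  [14,16]  [20,22]  [24,26]  [20,28]  [28,29]
[1,3] uncovered → point at 3; [11,12] uncovered → point at 12; [14,16] uncovered → point at 16; [20,22] uncovered → point at 22; [24,26] uncovered → point at 26; [28,29] uncovered → point at 29.
Points: 3, 12, 16, 22, 26, 29 (6 total).

3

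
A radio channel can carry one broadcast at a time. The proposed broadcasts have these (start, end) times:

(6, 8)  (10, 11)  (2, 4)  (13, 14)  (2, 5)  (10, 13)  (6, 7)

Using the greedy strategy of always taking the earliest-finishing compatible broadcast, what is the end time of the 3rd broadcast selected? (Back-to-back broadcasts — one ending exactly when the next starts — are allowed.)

11

Sort by end time and greedily take each interval whose start is ≥ the last chosen end.
By end time: (2,4), (2,5), (6,7), (6,8), (10,11), (10,13), (13,14).
Pick (2,4); next start ≥ 4 → (6,7); next start ≥ 7 → (10,11); next start ≥ 11 → (13,14).
Selected: (2,4) (6,7) (10,11) (13,14)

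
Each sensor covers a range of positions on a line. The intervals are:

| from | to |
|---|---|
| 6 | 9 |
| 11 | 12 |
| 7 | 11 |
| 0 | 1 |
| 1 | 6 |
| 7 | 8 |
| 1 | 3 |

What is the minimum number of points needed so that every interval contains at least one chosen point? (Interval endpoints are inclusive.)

3

Sort by right endpoint; whenever an interval is uncovered, place a point at its right end.
Sorted: [0,1] [1,3] [1,6] [7,8] [6,9] [7,11] [11,12]
{[0,1],[1,3],[1,6]} hit by 1; {[7,8],[6,9],[7,11]} hit by 8; {[11,12]} hit by 12.
Points: 1, 8, 12 (3 total).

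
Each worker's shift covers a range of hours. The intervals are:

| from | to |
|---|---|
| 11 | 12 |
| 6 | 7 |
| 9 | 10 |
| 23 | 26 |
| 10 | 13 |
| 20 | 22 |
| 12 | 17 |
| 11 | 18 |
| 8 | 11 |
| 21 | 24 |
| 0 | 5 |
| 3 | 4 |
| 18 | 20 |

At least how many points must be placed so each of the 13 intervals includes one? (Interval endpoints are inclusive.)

Sorted: [3,4] [0,5] [6,7] [9,10] [8,11] [11,12] [10,13] [12,17] [11,18] [18,20] [20,22] [21,24] [23,26]
{[3,4],[0,5]} hit by 4; {[6,7]} hit by 7; {[9,10],[8,11]} hit by 10; {[11,12],[10,13],[12,17],[11,18]} hit by 12; {[18,20],[20,22]} hit by 20; {[21,24],[23,26]} hit by 24.
Points: 4, 7, 10, 12, 20, 24 (6 total).

6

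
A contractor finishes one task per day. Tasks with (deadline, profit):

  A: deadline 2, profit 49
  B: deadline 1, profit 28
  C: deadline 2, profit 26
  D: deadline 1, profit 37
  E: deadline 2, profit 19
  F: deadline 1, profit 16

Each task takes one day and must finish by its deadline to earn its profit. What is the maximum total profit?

86

Take jobs in profit order; each goes to the latest open slot no later than its deadline.
By profit: A(d2,49), D(d1,37), B(d1,28), C(d2,26), E(d2,19), F(d1,16)
A→slot 2; D→slot 1; B skipped; C skipped; E skipped; F skipped.
Profit = 37 + 49 = 86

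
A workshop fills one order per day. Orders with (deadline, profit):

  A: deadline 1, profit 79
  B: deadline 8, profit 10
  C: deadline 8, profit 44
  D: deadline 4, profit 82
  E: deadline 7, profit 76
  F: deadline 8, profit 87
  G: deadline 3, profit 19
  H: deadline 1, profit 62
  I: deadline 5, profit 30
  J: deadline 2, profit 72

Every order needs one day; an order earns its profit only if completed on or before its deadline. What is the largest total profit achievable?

489

By profit: F(d8,87), D(d4,82), A(d1,79), E(d7,76), J(d2,72), H(d1,62), C(d8,44), I(d5,30), G(d3,19), B(d8,10)
F→slot 8; D→slot 4; A→slot 1; E→slot 7; J→slot 2; H skipped; C→slot 6; I→slot 5; G→slot 3; B skipped.
Profit = 79 + 72 + 19 + 82 + 30 + 44 + 76 + 87 = 489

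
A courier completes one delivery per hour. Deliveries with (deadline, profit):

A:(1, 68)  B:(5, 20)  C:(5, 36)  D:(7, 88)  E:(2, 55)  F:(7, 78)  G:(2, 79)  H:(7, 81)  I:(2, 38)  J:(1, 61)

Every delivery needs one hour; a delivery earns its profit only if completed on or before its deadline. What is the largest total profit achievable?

450

Take jobs in profit order; each goes to the latest open slot no later than its deadline.
By profit: D(d7,88), H(d7,81), G(d2,79), F(d7,78), A(d1,68), J(d1,61), E(d2,55), I(d2,38), C(d5,36), B(d5,20)
D→slot 7; H→slot 6; G→slot 2; F→slot 5; A→slot 1; J skipped; E skipped; I skipped; C→slot 4; B→slot 3.
Profit = 68 + 79 + 20 + 36 + 78 + 81 + 88 = 450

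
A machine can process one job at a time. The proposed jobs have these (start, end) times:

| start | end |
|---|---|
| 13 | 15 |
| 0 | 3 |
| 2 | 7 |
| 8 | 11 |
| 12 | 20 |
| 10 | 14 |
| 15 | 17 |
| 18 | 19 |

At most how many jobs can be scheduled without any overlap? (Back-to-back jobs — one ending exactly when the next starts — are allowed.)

Order by finish time; keep every interval that doesn't clash with the previous kept one.
By end time: (0,3), (2,7), (8,11), (10,14), (13,15), (15,17), (18,19), (12,20).
Pick (0,3); next start ≥ 3 → (8,11); next start ≥ 11 → (13,15); next start ≥ 15 → (15,17); next start ≥ 17 → (18,19).
Selected 5 jobs.

5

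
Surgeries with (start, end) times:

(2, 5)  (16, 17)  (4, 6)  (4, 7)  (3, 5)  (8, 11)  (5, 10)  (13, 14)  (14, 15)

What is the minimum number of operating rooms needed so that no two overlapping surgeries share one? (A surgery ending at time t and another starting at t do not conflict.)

4

Events (time:±→running): 2:+→1 3:+→2 4:+→3 4:+→4 … peak 4.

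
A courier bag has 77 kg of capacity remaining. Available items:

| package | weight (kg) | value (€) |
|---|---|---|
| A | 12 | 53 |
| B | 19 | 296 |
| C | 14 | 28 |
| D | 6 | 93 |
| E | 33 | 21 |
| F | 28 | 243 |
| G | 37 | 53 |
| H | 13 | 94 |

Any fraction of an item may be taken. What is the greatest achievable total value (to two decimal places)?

774.58

Ratios (sorted): B 15.58, D 15.50, F 8.68, H 7.23, A 4.42, C 2.00, G 1.43, E 0.64
take B (19 @ 296); take D (6 @ 93); take F (28 @ 243); take H (13 @ 94); take 11/12 of A → 48.58. Capacity used 77/77.
Total value = 774.58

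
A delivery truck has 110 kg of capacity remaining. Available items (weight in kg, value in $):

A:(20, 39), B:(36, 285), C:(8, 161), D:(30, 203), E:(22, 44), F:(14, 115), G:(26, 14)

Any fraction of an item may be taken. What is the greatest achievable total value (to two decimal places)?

Greedy by value/weight ratio, highest first.
Ratios (sorted): C 20.12, F 8.21, B 7.92, D 6.77, E 2.00, A 1.95, G 0.54
take C (8 @ 161); take F (14 @ 115); take B (36 @ 285); take D (30 @ 203); take E (22 @ 44). Capacity used 110/110.
Total value = 808.00

808.00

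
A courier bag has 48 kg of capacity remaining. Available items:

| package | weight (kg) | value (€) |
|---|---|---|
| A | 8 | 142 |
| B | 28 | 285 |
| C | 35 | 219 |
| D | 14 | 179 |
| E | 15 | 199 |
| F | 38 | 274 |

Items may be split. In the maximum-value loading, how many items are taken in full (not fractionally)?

Order: A (142/8=17.75) > E (199/15=13.27) > D (179/14=12.79) > B (285/28=10.18) > F (274/38=7.21) > C (219/35=6.26)
Fill: take A (8 @ 142) → take E (15 @ 199) → take D (14 @ 179) → take 11/28 of B → 111.96; 48/48 used.
3 item(s) taken whole; one partial (take 11/28 of B).

3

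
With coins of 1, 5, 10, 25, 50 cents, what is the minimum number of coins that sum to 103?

103 − 2×50→3 − 3×1→0
Total coins = 2 + 3 = 5

5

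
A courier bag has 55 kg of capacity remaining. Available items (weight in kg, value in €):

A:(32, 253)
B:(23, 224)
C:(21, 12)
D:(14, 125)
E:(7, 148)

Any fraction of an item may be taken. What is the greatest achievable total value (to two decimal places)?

Order: E (148/7=21.14) > B (224/23=9.74) > D (125/14=8.93) > A (253/32=7.91) > C (12/21=0.57)
Fill: take E (7 @ 148) → take B (23 @ 224) → take D (14 @ 125) → take 11/32 of A → 86.97; 55/55 used.
Total value = 583.97

583.97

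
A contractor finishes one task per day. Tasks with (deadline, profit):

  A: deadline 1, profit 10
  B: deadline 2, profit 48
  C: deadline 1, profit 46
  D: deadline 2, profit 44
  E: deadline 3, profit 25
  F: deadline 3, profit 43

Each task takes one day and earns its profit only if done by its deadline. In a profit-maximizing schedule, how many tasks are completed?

Take jobs in profit order; each goes to the latest open slot no later than its deadline.
Profit order: B=48 C=46 D=44 F=43 E=25 A=10
Assign: B→slot 2, C→slot 1, D skipped, F→slot 3, E skipped, A skipped.
Slots: [1:C] [2:B] [3:F]
3 of 6 scheduled.

3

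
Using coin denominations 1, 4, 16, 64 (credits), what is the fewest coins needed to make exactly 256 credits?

256 − 4×64→0
Total coins = 4 = 4

4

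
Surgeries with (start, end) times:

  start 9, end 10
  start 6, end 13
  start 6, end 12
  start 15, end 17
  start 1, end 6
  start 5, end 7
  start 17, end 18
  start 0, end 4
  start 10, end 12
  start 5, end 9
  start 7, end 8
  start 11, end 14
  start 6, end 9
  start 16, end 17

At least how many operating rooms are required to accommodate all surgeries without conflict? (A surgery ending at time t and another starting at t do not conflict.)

5

starts: [0, 1, 5, 5, 6, 6, 6, 7, 9, 10, 11, 15, 16, 17]
ends:   [4, 6, 7, 8, 9, 9, 10, 12, 12, 13, 14, 17, 17, 18]
s0→1 s1→2 e4→1 s5→2 s5→3 e6→2 s6→3 s6→4 s6→5  — peak 5.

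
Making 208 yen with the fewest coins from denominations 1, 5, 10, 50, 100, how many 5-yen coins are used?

1

208 − 2×100→8 − 1×5→3 − 3×1→0
Count of 5: 1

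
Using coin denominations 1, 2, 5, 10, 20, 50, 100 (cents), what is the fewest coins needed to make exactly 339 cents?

8

339 = 3×100 + 1×20 + 1×10 + 1×5 + 2×2
Total coins = 3 + 1 + 1 + 1 + 2 = 8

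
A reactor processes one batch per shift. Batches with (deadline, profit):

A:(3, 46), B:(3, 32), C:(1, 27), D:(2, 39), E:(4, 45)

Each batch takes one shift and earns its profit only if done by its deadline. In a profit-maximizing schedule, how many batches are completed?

4

Profit order: A=46 E=45 D=39 B=32 C=27
Assign: A→slot 3, E→slot 4, D→slot 2, B→slot 1, C skipped.
Slots: [1:B] [2:D] [3:A] [4:E]
4 of 5 scheduled.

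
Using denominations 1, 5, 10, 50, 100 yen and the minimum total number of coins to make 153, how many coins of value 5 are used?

0

153 − 1×100→53 − 1×50→3 − 3×1→0
Count of 5: 0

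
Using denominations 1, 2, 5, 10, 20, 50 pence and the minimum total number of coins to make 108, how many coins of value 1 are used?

1

108 = 2×50 + 1×5 + 1×2 + 1×1
Count of 1: 1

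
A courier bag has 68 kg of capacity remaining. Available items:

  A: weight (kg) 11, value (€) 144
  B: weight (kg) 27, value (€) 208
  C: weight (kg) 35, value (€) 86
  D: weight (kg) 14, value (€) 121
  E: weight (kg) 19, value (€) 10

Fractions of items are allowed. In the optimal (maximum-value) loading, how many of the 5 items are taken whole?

3

Greedy by value/weight ratio, highest first.
Order: A (144/11=13.09) > D (121/14=8.64) > B (208/27=7.70) > C (86/35=2.46) > E (10/19=0.53)
Fill: take A (11 @ 144) → take D (14 @ 121) → take B (27 @ 208) → take 16/35 of C → 39.31; 68/68 used.
3 item(s) taken whole; one partial (take 16/35 of C).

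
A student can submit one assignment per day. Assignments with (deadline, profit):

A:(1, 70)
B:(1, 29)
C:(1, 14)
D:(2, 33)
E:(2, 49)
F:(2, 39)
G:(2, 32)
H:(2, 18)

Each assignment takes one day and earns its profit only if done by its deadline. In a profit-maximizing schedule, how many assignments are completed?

2

By profit: A(d1,70), E(d2,49), F(d2,39), D(d2,33), G(d2,32), B(d1,29), H(d2,18), C(d1,14)
A→slot 1; E→slot 2; F skipped; D skipped; G skipped; B skipped; H skipped; C skipped.
2 of 8 scheduled.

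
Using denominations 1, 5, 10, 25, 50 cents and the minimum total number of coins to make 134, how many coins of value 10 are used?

134 − 2×50→34 − 1×25→9 − 1×5→4 − 4×1→0
Count of 10: 0

0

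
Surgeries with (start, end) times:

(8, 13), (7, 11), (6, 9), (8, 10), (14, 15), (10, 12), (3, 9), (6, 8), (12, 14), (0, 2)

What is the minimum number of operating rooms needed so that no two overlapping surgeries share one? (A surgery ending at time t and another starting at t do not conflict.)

starts: [0, 3, 6, 6, 7, 8, 8, 10, 12, 14]
ends:   [2, 8, 9, 9, 10, 11, 12, 13, 14, 15]
s0→1 e2→0 s3→1 s6→2 s6→3 s7→4 e8→3 s8→4 s8→5  — peak 5.

5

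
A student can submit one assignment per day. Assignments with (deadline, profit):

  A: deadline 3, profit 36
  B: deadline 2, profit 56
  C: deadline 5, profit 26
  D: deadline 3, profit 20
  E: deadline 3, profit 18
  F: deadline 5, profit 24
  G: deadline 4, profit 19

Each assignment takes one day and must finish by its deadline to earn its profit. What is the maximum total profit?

162

By profit: B(d2,56), A(d3,36), C(d5,26), F(d5,24), D(d3,20), G(d4,19), E(d3,18)
B→slot 2; A→slot 3; C→slot 5; F→slot 4; D→slot 1; G skipped; E skipped.
Profit = 20 + 56 + 36 + 24 + 26 = 162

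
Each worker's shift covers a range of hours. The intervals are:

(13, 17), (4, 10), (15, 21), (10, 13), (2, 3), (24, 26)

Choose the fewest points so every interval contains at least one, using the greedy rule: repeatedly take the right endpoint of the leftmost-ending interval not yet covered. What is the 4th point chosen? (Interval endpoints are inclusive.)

26

Process intervals by earliest right end; each time one isn't hit yet, stab at its right endpoint.
By right end: [2,3]  [4,10]  [10,13]  [13,17]  [15,21]  [24,26]
[2,3] uncovered → point at 3; [4,10] uncovered → point at 10; [13,17] uncovered → point at 17; [24,26] uncovered → point at 26.
Points: 3, 10, 17, 26 (4 total).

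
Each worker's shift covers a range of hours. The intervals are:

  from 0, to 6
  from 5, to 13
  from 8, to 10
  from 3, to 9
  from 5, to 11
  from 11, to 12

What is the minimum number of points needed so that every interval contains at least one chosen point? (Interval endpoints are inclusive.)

Sort by right endpoint; whenever an interval is uncovered, place a point at its right end.
Sorted: [0,6] [3,9] [8,10] [5,11] [11,12] [5,13]
{[0,6],[3,9]} hit by 6; {[8,10],[5,11]} hit by 10; {[11,12],[5,13]} hit by 12.
Points: 6, 10, 12 (3 total).

3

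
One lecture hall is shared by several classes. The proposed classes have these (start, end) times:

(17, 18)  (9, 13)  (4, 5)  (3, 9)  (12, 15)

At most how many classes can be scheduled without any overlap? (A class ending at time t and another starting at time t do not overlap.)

3

Sort by end time and greedily take each interval whose start is ≥ the last chosen end.
By end time: (4,5), (3,9), (9,13), (12,15), (17,18).
Pick (4,5); next start ≥ 5 → (9,13); next start ≥ 13 → (17,18).
Selected 3 classes.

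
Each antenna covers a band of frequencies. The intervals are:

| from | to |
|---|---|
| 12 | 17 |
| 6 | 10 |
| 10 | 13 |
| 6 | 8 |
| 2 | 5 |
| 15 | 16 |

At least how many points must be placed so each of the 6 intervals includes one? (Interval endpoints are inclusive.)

4

Sorted: [2,5] [6,8] [6,10] [10,13] [15,16] [12,17]
{[2,5]} hit by 5; {[6,8],[6,10]} hit by 8; {[10,13]} hit by 13; {[15,16],[12,17]} hit by 16.
Points: 5, 8, 13, 16 (4 total).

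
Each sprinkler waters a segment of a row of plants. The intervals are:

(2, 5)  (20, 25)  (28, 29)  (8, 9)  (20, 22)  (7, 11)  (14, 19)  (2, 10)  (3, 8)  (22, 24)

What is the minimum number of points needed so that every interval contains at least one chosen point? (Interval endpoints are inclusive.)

Sort by right endpoint; whenever an interval is uncovered, place a point at its right end.
Sorted: [2,5] [3,8] [8,9] [2,10] [7,11] [14,19] [20,22] [22,24] [20,25] [28,29]
{[2,5],[3,8]} hit by 5; {[8,9],[2,10],[7,11]} hit by 9; {[14,19]} hit by 19; {[20,22],[22,24],[20,25]} hit by 22; {[28,29]} hit by 29.
Points: 5, 9, 19, 22, 29 (5 total).

5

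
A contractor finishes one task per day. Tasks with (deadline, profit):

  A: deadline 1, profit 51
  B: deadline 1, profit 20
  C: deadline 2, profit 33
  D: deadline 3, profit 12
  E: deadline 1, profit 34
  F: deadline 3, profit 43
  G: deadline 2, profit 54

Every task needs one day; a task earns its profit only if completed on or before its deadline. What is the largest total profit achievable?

148

Sort by profit descending; place each in the latest free slot ≤ its deadline.
By profit: G(d2,54), A(d1,51), F(d3,43), E(d1,34), C(d2,33), B(d1,20), D(d3,12)
G→slot 2; A→slot 1; F→slot 3; E skipped; C skipped; B skipped; D skipped.
Profit = 51 + 54 + 43 = 148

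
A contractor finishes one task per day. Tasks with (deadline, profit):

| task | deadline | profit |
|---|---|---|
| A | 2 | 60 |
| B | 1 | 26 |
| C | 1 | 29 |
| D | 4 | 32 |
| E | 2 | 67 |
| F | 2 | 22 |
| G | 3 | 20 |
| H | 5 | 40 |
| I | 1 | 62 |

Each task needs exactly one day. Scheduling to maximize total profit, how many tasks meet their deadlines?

By profit: E(d2,67), I(d1,62), A(d2,60), H(d5,40), D(d4,32), C(d1,29), B(d1,26), F(d2,22), G(d3,20)
E→slot 2; I→slot 1; A skipped; H→slot 5; D→slot 4; C skipped; B skipped; F skipped; G→slot 3.
5 of 9 scheduled.

5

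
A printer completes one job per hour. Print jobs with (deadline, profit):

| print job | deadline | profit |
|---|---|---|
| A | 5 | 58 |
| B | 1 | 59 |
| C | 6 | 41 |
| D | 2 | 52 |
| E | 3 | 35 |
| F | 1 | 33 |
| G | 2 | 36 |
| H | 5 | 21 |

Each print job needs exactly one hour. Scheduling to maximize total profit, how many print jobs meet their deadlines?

Profit order: B=59 A=58 D=52 C=41 G=36 E=35 F=33 H=21
Assign: B→slot 1, A→slot 5, D→slot 2, C→slot 6, G skipped, E→slot 3, F skipped, H→slot 4.
Slots: [1:B] [2:D] [3:E] [4:H] [5:A] [6:C]
6 of 8 scheduled.

6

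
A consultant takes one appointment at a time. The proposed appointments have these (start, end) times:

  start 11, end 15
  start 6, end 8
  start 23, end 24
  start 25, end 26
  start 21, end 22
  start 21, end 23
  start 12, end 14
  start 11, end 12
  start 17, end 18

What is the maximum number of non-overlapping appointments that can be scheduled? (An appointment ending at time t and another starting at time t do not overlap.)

By end time: (6,8), (11,12), (12,14), (11,15), (17,18), (21,22), (21,23), (23,24), (25,26).
Pick (6,8); next start ≥ 8 → (11,12); next start ≥ 12 → (12,14); next start ≥ 14 → (17,18); next start ≥ 18 → (21,22); next start ≥ 22 → (23,24); next start ≥ 24 → (25,26).
Selected 7 appointments.

7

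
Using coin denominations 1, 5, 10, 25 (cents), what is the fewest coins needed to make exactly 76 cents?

Use the largest denomination that fits, subtract, and repeat.
76 − 3×25→1 − 1×1→0
Total coins = 3 + 1 = 4

4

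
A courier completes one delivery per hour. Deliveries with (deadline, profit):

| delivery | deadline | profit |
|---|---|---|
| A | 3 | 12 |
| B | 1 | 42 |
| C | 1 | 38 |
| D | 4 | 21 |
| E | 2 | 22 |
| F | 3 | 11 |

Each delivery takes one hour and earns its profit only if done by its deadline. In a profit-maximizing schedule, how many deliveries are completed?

By profit: B(d1,42), C(d1,38), E(d2,22), D(d4,21), A(d3,12), F(d3,11)
B→slot 1; C skipped; E→slot 2; D→slot 4; A→slot 3; F skipped.
4 of 6 scheduled.

4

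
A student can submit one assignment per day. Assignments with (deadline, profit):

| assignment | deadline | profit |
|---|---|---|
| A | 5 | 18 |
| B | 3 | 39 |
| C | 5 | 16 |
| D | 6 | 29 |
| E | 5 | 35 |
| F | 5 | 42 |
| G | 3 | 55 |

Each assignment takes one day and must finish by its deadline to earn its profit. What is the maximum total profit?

Sort by profit descending; place each in the latest free slot ≤ its deadline.
Profit order: G=55 F=42 B=39 E=35 D=29 A=18 C=16
Assign: G→slot 3, F→slot 5, B→slot 2, E→slot 4, D→slot 6, A→slot 1, C skipped.
Slots: [1:A] [2:B] [3:G] [4:E] [5:F] [6:D]
Profit = 18 + 39 + 55 + 35 + 42 + 29 = 218

218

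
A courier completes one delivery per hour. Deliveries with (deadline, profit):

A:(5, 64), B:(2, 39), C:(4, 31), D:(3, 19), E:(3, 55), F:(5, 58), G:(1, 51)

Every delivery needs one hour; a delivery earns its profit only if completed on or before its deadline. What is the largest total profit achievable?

Take jobs in profit order; each goes to the latest open slot no later than its deadline.
By profit: A(d5,64), F(d5,58), E(d3,55), G(d1,51), B(d2,39), C(d4,31), D(d3,19)
A→slot 5; F→slot 4; E→slot 3; G→slot 1; B→slot 2; C skipped; D skipped.
Profit = 51 + 39 + 55 + 58 + 64 = 267

267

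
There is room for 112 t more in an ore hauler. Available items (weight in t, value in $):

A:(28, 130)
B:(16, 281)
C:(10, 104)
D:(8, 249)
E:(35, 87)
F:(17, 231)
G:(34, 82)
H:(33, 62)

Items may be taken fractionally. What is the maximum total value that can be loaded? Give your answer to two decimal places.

Ratios (sorted): D 31.12, B 17.56, F 13.59, C 10.40, A 4.64, E 2.49, G 2.41, H 1.88
take D (8 @ 249); take B (16 @ 281); take F (17 @ 231); take C (10 @ 104); take A (28 @ 130); take 33/35 of E → 82.03. Capacity used 112/112.
Total value = 1077.03

1077.03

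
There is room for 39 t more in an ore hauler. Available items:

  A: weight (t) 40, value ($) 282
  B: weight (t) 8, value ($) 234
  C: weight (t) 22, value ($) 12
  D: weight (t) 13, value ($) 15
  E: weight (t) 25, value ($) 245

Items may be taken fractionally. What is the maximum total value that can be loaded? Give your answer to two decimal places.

521.30

Order: B (234/8=29.25) > E (245/25=9.80) > A (282/40=7.05) > D (15/13=1.15) > C (12/22=0.55)
Fill: take B (8 @ 234) → take E (25 @ 245) → take 6/40 of A → 42.30; 39/39 used.
Total value = 521.30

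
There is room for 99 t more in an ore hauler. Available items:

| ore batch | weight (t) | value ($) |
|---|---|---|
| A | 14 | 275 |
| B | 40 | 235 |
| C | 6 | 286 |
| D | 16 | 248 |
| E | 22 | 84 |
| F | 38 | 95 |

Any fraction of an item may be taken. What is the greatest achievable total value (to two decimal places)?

Greedy by value/weight ratio, highest first.
Ratios (sorted): C 47.67, A 19.64, D 15.50, B 5.88, E 3.82, F 2.50
take C (6 @ 286); take A (14 @ 275); take D (16 @ 248); take B (40 @ 235); take E (22 @ 84); take 1/38 of F → 2.50. Capacity used 99/99.
Total value = 1130.50

1130.50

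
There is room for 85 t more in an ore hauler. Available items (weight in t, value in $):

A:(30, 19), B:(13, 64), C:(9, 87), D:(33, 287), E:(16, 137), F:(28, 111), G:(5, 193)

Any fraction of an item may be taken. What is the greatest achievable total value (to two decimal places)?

Ratios (sorted): G 38.60, C 9.67, D 8.70, E 8.56, B 4.92, F 3.96, A 0.63
take G (5 @ 193); take C (9 @ 87); take D (33 @ 287); take E (16 @ 137); take B (13 @ 64); take 9/28 of F → 35.68. Capacity used 85/85.
Total value = 803.68

803.68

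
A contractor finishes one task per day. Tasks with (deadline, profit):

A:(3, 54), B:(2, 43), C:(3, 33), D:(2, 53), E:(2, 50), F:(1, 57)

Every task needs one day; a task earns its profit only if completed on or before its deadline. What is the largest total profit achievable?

164

Sort by profit descending; place each in the latest free slot ≤ its deadline.
By profit: F(d1,57), A(d3,54), D(d2,53), E(d2,50), B(d2,43), C(d3,33)
F→slot 1; A→slot 3; D→slot 2; E skipped; B skipped; C skipped.
Profit = 57 + 53 + 54 = 164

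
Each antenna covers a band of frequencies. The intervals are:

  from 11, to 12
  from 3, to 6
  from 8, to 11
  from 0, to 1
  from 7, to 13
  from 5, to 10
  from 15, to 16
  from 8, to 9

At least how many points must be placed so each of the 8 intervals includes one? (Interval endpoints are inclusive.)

5

By right end: [0,1]  [3,6]  [8,9]  [5,10]  [8,11]  [11,12]  [7,13]  [15,16]
[0,1] uncovered → point at 1; [3,6] uncovered → point at 6; [8,9] uncovered → point at 9; [11,12] uncovered → point at 12; [15,16] uncovered → point at 16.
Points: 1, 6, 9, 12, 16 (5 total).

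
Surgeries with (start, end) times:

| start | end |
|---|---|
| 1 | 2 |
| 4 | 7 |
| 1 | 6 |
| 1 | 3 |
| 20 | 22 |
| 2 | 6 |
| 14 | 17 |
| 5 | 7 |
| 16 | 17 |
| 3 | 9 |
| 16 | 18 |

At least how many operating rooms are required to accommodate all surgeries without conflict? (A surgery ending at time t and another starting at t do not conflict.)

5

Events (time:±→running): 1:+→1 1:+→2 1:+→3 2:-→2 2:+→3 3:-→2 3:+→3 4:+→4 5:+→5 … peak 5.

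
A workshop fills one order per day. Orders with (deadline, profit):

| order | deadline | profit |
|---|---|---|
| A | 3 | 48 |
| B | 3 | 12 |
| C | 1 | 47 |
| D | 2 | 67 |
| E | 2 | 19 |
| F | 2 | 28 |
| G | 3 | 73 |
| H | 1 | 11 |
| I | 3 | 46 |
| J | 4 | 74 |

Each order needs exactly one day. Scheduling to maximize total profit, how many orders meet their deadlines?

Take jobs in profit order; each goes to the latest open slot no later than its deadline.
Profit order: J=74 G=73 D=67 A=48 C=47 I=46 F=28 E=19 B=12 H=11
Assign: J→slot 4, G→slot 3, D→slot 2, A→slot 1, C skipped, I skipped, F skipped, E skipped, B skipped, H skipped.
Slots: [1:A] [2:D] [3:G] [4:J]
4 of 10 scheduled.

4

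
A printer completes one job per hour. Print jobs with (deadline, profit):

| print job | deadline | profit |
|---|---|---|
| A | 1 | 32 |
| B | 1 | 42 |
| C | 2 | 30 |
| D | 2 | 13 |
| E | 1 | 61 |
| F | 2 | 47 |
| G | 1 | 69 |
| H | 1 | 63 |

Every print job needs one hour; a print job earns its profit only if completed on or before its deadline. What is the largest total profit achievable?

By profit: G(d1,69), H(d1,63), E(d1,61), F(d2,47), B(d1,42), A(d1,32), C(d2,30), D(d2,13)
G→slot 1; H skipped; E skipped; F→slot 2; B skipped; A skipped; C skipped; D skipped.
Profit = 69 + 47 = 116

116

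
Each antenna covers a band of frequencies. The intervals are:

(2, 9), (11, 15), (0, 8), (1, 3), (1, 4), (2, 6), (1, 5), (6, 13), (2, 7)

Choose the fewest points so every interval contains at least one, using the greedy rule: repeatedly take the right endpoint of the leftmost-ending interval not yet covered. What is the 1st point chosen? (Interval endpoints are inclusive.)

3

By right end: [1,3]  [1,4]  [1,5]  [2,6]  [2,7]  [0,8]  [2,9]  [6,13]  [11,15]
[1,3] uncovered → point at 3; [6,13] uncovered → point at 13.
Points: 3, 13 (2 total).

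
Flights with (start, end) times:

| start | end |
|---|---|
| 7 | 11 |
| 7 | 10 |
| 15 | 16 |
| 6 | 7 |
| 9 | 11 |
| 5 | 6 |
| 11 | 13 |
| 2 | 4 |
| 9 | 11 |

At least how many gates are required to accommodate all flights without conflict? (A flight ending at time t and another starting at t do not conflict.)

4

The answer is the maximum number of intervals overlapping at any instant.
Events (time:±→running): 2:+→1 4:-→0 5:+→1 6:-→0 6:+→1 7:-→0 7:+→1 7:+→2 9:+→3 9:+→4 … peak 4.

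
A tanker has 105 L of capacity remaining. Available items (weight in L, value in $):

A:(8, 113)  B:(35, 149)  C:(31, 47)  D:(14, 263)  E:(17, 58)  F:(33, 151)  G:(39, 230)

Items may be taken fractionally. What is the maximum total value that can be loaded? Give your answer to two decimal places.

Order: D (263/14=18.79) > A (113/8=14.12) > G (230/39=5.90) > F (151/33=4.58) > B (149/35=4.26) > E (58/17=3.41) > C (47/31=1.52)
Fill: take D (14 @ 263) → take A (8 @ 113) → take G (39 @ 230) → take F (33 @ 151) → take 11/35 of B → 46.83; 105/105 used.
Total value = 803.83

803.83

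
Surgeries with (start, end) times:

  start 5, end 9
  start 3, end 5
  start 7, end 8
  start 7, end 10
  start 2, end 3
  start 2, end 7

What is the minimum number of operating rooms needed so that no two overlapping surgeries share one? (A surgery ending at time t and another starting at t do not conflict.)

The answer is the maximum number of intervals overlapping at any instant.
Events (time:±→running): 2:+→1 2:+→2 3:-→1 3:+→2 5:-→1 5:+→2 7:-→1 7:+→2 7:+→3 … peak 3.

3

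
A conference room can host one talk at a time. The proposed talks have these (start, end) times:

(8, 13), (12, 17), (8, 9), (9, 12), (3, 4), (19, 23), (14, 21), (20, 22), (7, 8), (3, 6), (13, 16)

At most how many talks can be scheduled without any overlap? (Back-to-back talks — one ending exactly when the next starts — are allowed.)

Sorted by end: (3,4)  (3,6)  (7,8)  (8,9)  (9,12)  (8,13)  (13,16)  (12,17)  (14,21)  (20,22)  (19,23)
take (3,4); take (7,8); take (8,9); take (9,12); skip (8,13); take (13,16); take (20,22).
Selected 6 talks.

6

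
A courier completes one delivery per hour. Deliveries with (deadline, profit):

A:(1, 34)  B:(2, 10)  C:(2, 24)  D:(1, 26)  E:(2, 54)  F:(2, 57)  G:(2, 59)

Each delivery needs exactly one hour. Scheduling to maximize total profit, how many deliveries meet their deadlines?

2

Sort by profit descending; place each in the latest free slot ≤ its deadline.
Profit order: G=59 F=57 E=54 A=34 D=26 C=24 B=10
Assign: G→slot 2, F→slot 1, E skipped, A skipped, D skipped, C skipped, B skipped.
Slots: [1:F] [2:G]
2 of 7 scheduled.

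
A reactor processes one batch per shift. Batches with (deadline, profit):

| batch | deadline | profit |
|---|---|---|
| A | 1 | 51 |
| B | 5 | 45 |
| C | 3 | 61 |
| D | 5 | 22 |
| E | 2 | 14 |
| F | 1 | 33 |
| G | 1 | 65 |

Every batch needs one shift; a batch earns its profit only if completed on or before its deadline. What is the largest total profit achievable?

By profit: G(d1,65), C(d3,61), A(d1,51), B(d5,45), F(d1,33), D(d5,22), E(d2,14)
G→slot 1; C→slot 3; A skipped; B→slot 5; F skipped; D→slot 4; E→slot 2.
Profit = 65 + 14 + 61 + 22 + 45 = 207

207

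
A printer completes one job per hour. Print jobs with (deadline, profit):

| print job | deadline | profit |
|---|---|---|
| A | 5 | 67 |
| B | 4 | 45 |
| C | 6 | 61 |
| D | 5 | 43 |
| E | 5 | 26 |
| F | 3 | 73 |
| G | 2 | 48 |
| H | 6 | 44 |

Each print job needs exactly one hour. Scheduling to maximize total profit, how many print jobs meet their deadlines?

Take jobs in profit order; each goes to the latest open slot no later than its deadline.
By profit: F(d3,73), A(d5,67), C(d6,61), G(d2,48), B(d4,45), H(d6,44), D(d5,43), E(d5,26)
F→slot 3; A→slot 5; C→slot 6; G→slot 2; B→slot 4; H→slot 1; D skipped; E skipped.
6 of 8 scheduled.

6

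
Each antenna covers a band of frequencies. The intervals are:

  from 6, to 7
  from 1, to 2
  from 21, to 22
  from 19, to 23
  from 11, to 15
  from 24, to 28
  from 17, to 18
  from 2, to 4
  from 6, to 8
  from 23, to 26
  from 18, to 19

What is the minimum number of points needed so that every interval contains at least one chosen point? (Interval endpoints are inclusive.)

Process intervals by earliest right end; each time one isn't hit yet, stab at its right endpoint.
Sorted: [1,2] [2,4] [6,7] [6,8] [11,15] [17,18] [18,19] [21,22] [19,23] [23,26] [24,28]
{[1,2],[2,4]} hit by 2; {[6,7],[6,8]} hit by 7; {[11,15]} hit by 15; {[17,18],[18,19]} hit by 18; {[21,22],[19,23]} hit by 22; {[23,26],[24,28]} hit by 26.
Points: 2, 7, 15, 18, 22, 26 (6 total).

6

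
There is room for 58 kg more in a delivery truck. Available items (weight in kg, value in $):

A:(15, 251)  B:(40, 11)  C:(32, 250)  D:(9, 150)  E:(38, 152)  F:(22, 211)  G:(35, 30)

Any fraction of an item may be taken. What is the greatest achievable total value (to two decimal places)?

705.75

Order: A (251/15=16.73) > D (150/9=16.67) > F (211/22=9.59) > C (250/32=7.81) > E (152/38=4.00) > G (30/35=0.86) > B (11/40=0.28)
Fill: take A (15 @ 251) → take D (9 @ 150) → take F (22 @ 211) → take 12/32 of C → 93.75; 58/58 used.
Total value = 705.75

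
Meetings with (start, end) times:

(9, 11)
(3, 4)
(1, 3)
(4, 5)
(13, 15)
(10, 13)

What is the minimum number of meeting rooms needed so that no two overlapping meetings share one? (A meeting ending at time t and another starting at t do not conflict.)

2

Count concurrent intervals with a sweep; the peak is the room count.
starts: [1, 3, 4, 9, 10, 13]
ends:   [3, 4, 5, 11, 13, 15]
s1→1 e3→0 s3→1 e4→0 s4→1 e5→0 s9→1 s10→2  — peak 2.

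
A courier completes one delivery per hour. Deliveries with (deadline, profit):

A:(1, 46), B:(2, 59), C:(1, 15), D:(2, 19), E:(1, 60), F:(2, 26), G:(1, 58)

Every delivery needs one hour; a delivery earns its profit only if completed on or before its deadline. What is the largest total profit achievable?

119

By profit: E(d1,60), B(d2,59), G(d1,58), A(d1,46), F(d2,26), D(d2,19), C(d1,15)
E→slot 1; B→slot 2; G skipped; A skipped; F skipped; D skipped; C skipped.
Profit = 60 + 59 = 119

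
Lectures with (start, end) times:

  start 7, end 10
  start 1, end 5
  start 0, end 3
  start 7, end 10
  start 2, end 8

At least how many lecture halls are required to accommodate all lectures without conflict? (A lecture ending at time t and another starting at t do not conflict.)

Events (time:±→running): 0:+→1 1:+→2 2:+→3 … peak 3.

3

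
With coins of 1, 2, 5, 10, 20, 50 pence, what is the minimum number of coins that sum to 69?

Greedy: take as many of the largest coin as possible, then repeat with the remainder.
69 − 1×50→19 − 1×10→9 − 1×5→4 − 2×2→0
Total coins = 1 + 1 + 1 + 2 = 5

5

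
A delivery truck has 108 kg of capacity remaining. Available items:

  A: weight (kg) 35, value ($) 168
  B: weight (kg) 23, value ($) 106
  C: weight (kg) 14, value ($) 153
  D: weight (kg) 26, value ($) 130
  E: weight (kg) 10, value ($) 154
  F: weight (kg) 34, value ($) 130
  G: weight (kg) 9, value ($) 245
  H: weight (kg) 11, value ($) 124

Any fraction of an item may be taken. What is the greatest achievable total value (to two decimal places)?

987.83

Sort by value per unit weight and fill in that order.
Ratios (sorted): G 27.22, E 15.40, H 11.27, C 10.93, D 5.00, A 4.80, B 4.61, F 3.82
take G (9 @ 245); take E (10 @ 154); take H (11 @ 124); take C (14 @ 153); take D (26 @ 130); take A (35 @ 168); take 3/23 of B → 13.83. Capacity used 108/108.
Total value = 987.83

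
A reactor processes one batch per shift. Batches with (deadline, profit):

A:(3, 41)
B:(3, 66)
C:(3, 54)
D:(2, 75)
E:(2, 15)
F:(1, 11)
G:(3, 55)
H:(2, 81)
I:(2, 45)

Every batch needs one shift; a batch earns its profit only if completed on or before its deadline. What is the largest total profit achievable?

222

Take jobs in profit order; each goes to the latest open slot no later than its deadline.
By profit: H(d2,81), D(d2,75), B(d3,66), G(d3,55), C(d3,54), I(d2,45), A(d3,41), E(d2,15), F(d1,11)
H→slot 2; D→slot 1; B→slot 3; G skipped; C skipped; I skipped; A skipped; E skipped; F skipped.
Profit = 75 + 81 + 66 = 222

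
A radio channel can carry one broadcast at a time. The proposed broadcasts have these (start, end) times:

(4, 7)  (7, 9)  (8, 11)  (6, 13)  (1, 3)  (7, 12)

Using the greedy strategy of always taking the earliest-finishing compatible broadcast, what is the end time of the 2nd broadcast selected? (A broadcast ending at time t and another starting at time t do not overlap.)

7

By end time: (1,3), (4,7), (7,9), (8,11), (7,12), (6,13).
Pick (1,3); next start ≥ 3 → (4,7); next start ≥ 7 → (7,9).
Selected: (1,3) (4,7) (7,9)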